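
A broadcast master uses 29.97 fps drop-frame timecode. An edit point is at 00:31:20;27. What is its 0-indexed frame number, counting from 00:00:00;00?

56371

Complete 10-minute blocks: 3, each 17982 frames → 53946.
Remaining 1 whole minute in the current block: 1800 + 0 × 1798 = 1800 frames.
Within the current minute: 20 × 30 + 27 − 2 = 625 (labels ;00/;01 skipped at this minute). Total = 53946 + 1800 + 625 = 56371.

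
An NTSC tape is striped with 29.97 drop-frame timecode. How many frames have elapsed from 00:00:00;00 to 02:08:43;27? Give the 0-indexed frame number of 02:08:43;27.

As if non-drop at 30 labels/s: (2 × 3600 + 8 × 60 + 43) × 30 + 27 = 231717.
Minute boundaries passed: 128; those not divisible by 10: 128 − 12 = 116; dropped labels = 2 × 116 = 232.
Actual frame index = 231717 − 232 = 231485.

231485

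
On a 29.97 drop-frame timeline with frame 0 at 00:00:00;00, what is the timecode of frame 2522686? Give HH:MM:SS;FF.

Ten DF minutes hold 17982 frames, so frame 2522686 lies in block 140 (frames 2517480–2535461) with 5206 frames into that block.
The block's first minute is 1800 frames and the rest 1798 each; 5206 frames reaches minute 2, so 140 × 18 + 2 × 2 = 2524 labels have been skipped so far.
Adding those back, label number 2522686 + 2524 = 2525210 at 30 labels/s is 84173 s + 20 f = 23 h 22 min 53 s frame 20, i.e. 23:22:53;20.

23:22:53;20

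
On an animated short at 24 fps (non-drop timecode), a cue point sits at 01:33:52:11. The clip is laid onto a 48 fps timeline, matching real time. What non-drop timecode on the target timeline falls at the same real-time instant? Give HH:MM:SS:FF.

Source frame index: (1×3600 + 33×60 + 52) × 24 + 11 = 135179.
Real time: 135179 / (24) = 135179/24 s.
Target frame: (135179/24) × (48) = 270358.
At 48 labels/s: frame 270358 → 01:33:52:22.

01:33:52:22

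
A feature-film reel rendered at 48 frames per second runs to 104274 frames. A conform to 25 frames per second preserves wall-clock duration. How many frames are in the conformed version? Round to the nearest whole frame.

Frames at target rate = 104274 × (25) / (48) = 434475/8 ≈ 54309.375.
Nearest whole frame: 54309.

54309 frames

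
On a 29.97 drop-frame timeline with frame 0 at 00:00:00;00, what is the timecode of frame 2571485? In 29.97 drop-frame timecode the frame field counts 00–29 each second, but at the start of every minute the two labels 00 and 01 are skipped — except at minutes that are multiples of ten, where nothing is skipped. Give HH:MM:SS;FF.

23:50:01;29

Each 10-minute DF block holds 10 × 60 × 30 − 9 × 2 = 17982 frames. 2571485 ÷ 17982 → 143 full blocks, remainder 59.
Within the partial block the first minute is 1800 frames and each further minute 1798, so 0 further minute boundaries passed. Total skipped labels = 18 × 143 + 2 × 0 = 2574.
Non-drop label index = 2571485 + 2574 = 2574059; at 30 labels/s that is 23:50:01:29, i.e. DF 23:50:01;29.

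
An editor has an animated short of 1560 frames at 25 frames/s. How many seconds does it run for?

Running time = 1560 / (25) = 62.4 s.

62.4 seconds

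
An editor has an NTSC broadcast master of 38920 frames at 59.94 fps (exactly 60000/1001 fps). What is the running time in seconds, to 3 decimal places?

649.315 seconds

Running time = 38920 × 1001/60000 = 973973/1500 s ≈ 649.315 s.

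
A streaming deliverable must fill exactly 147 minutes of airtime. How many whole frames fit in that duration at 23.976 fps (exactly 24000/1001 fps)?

211468 frames

147 min = 8820 s.
Frames = 8820 × 24000/1001 = 30240000/143 ≈ 211468.5315.
Complete frames: 211468.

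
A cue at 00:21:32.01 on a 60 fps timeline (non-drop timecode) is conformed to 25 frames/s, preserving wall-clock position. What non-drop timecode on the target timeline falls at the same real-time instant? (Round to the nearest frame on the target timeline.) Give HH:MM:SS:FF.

Source frame index: (0×3600 + 21×60 + 32) × 60 + 1 = 77521.
Real time: 77521 / (60) = 77521/60 s.
Target frame: (77521/60) × (25) = 387605/12 ≈ 32300.417 → 32300.
At 25 labels/s: frame 32300 → 00:21:32:00.

00:21:32:00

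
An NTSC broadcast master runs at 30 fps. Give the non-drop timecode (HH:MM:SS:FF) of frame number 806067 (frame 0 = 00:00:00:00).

806067 ÷ 30 = 26868 full seconds, remainder 27 frames.
26868 s = 7 h 27 min 48 s.
Timecode: 07:27:48:27.

07:27:48:27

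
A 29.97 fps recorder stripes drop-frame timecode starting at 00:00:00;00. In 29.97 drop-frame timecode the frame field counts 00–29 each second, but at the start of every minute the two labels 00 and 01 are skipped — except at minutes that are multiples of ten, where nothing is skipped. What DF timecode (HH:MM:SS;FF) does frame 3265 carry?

Each 10-minute DF block holds 10 × 60 × 30 − 9 × 2 = 17982 frames. 3265 ÷ 17982 → 0 full blocks, remainder 3265.
Within the partial block the first minute is 1800 frames and each further minute 1798, so 1 further minute boundary passed. Total skipped labels = 18 × 0 + 2 × 1 = 2.
Non-drop label index = 3265 + 2 = 3267; at 30 labels/s that is 00:01:48:27, i.e. DF 00:01:48;27.

00:01:48;27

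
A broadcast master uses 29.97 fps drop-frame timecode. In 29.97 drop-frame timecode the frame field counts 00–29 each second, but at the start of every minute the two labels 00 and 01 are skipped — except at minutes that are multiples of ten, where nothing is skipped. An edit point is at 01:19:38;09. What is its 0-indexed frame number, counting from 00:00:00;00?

Complete 10-minute blocks: 7, each 17982 frames → 125874.
Remaining 9 whole minutes in the current block: 1800 + 8 × 1798 = 16184 frames.
Within the current minute: 38 × 30 + 9 − 2 = 1147 (labels ;00/;01 skipped at this minute). Total = 125874 + 16184 + 1147 = 143205.

143205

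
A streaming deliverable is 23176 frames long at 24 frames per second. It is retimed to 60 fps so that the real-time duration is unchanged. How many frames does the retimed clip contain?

Target frames = source frames × (target rate / source rate) = 23176 × (60)/(24) = 23176 × 5/2 = 57940.

57940 frames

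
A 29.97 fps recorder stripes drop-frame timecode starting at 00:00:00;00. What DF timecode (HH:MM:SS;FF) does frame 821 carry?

Ten DF minutes hold 17982 frames, so frame 821 lies in block 0 (frames 0–17981) with 821 frames into that block.
The block's first minute is 1800 frames and the rest 1798 each; 821 frames reaches minute 0, so 0 × 18 + 0 × 2 = 0 labels have been skipped so far.
Adding those back, label number 821 + 0 = 821 at 30 labels/s is 27 s + 11 f = 0 h 0 min 27 s frame 11, i.e. 00:00:27;11.

00:00:27;11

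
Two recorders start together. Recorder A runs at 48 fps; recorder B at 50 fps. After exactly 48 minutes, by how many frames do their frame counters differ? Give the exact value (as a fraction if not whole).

5760 frames

48 min = 2880 s.
A emits 48 × 2880 = 138240 frames; B emits 50 × 2880 = 144000.
Difference = 5760 frames; B is ahead of A.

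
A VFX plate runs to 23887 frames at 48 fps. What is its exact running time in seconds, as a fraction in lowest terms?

23887/48 seconds

Running time = 23887 ÷ (48) = 23887 × 1/48 = 23887/48 s.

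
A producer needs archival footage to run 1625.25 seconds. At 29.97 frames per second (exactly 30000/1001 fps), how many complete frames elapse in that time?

48708 frames

Frames = 1625.25 × 30000/1001 = 4432500/91 ≈ 48708.7912.
Complete frames: 48708.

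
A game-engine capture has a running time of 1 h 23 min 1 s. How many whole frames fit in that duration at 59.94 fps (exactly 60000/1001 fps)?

1 h 23 min 1 s = 4981 s.
Frames = 4981 × 60000/1001 = 298860000/1001 ≈ 298561.4386.
Complete frames: 298561.

298561 frames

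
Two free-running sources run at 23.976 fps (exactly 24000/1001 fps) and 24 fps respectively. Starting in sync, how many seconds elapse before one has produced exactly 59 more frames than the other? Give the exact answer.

The gap grows by |24 − 24000/1001| = 24/1001 frames per second.
Time for a 59-frame gap: 59 ÷ (24/1001) = 59059/24 s.

59059/24 seconds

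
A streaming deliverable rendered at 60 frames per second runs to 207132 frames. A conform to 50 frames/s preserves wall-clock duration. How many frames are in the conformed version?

172610 frames

Target frames = source frames × (target rate / source rate) = 207132 × (50)/(60) = 207132 × 5/6 = 172610.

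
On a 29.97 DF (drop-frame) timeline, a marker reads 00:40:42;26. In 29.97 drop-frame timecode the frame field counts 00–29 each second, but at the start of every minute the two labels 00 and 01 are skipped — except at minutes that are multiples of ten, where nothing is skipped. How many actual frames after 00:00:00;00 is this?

73214

As if non-drop at 30 labels/s: (0 × 3600 + 40 × 60 + 42) × 30 + 26 = 73286.
Minute boundaries passed: 40; those not divisible by 10: 40 − 4 = 36; dropped labels = 2 × 36 = 72.
Actual frame index = 73286 − 72 = 73214.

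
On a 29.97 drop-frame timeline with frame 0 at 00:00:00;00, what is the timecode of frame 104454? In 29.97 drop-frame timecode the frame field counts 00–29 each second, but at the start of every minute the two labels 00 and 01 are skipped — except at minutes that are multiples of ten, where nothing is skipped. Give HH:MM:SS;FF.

Ten DF minutes hold 17982 frames, so frame 104454 lies in block 5 (frames 89910–107891) with 14544 frames into that block.
The block's first minute is 1800 frames and the rest 1798 each; 14544 frames reaches minute 8, so 5 × 18 + 8 × 2 = 106 labels have been skipped so far.
Adding those back, label number 104454 + 106 = 104560 at 30 labels/s is 3485 s + 10 f = 0 h 58 min 5 s frame 10, i.e. 00:58:05;10.

00:58:05;10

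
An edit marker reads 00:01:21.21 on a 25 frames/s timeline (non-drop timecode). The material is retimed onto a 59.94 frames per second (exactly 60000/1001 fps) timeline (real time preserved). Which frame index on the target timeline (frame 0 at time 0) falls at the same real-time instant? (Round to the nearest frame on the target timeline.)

Source frame index: (0×3600 + 1×60 + 21) × 25 + 21 = 2046.
Real time: 2046 / (25) = 2046/25 s.
Target frame: (2046/25) × (60000/1001) = 446400/91 ≈ 4905.495 → 4905.

frame 4905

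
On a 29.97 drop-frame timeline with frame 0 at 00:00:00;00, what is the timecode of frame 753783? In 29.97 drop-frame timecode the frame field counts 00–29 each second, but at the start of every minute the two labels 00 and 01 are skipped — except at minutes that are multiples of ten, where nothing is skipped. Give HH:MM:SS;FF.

06:59:11;09

Each 10-minute DF block holds 10 × 60 × 30 − 9 × 2 = 17982 frames. 753783 ÷ 17982 → 41 full blocks, remainder 16521.
Within the partial block the first minute is 1800 frames and each further minute 1798, so 9 further minute boundaries passed. Total skipped labels = 18 × 41 + 2 × 9 = 756.
Non-drop label index = 753783 + 756 = 754539; at 30 labels/s that is 06:59:11:09, i.e. DF 06:59:11;09.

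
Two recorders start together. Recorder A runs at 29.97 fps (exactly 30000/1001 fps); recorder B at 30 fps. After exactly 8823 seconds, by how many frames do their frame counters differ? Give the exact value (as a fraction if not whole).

A emits 30000/1001 × 8823 = 264690000/1001 frames; B emits 30 × 8823 = 264690.
Difference = 264690/1001 frames (≈ 264.4256); B is ahead of A.

264690/1001 frames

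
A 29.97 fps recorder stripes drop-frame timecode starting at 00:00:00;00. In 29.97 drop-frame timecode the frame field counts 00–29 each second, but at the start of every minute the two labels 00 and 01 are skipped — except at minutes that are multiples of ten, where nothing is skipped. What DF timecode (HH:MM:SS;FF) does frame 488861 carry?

Each 10-minute DF block holds 10 × 60 × 30 − 9 × 2 = 17982 frames. 488861 ÷ 17982 → 27 full blocks, remainder 3347.
Within the partial block the first minute is 1800 frames and each further minute 1798, so 1 further minute boundary passed. Total skipped labels = 18 × 27 + 2 × 1 = 488.
Non-drop label index = 488861 + 488 = 489349; at 30 labels/s that is 04:31:51:19, i.e. DF 04:31:51;19.

04:31:51;19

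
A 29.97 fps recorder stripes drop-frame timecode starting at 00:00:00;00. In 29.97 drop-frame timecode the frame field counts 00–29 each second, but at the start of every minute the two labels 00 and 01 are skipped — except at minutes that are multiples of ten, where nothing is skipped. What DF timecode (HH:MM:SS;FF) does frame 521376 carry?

Each 10-minute DF block holds 10 × 60 × 30 − 9 × 2 = 17982 frames. 521376 ÷ 17982 → 28 full blocks, remainder 17880.
Within the partial block the first minute is 1800 frames and each further minute 1798, so 9 further minute boundaries passed. Total skipped labels = 18 × 28 + 2 × 9 = 522.
Non-drop label index = 521376 + 522 = 521898; at 30 labels/s that is 04:49:56:18, i.e. DF 04:49:56;18.

04:49:56;18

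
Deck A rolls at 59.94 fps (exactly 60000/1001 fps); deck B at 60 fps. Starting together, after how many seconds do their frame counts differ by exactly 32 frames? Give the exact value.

8008/15 seconds

The gap grows by |60 − 60000/1001| = 60/1001 frames per second.
Time for a 32-frame gap: 32 ÷ (60/1001) = 8008/15 s.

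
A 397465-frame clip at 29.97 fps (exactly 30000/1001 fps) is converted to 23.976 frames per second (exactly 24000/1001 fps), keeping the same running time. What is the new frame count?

317972 frames

Target frames = source frames × (target rate / source rate) = 397465 × (24000/1001)/(30000/1001) = 397465 × 4/5 = 317972.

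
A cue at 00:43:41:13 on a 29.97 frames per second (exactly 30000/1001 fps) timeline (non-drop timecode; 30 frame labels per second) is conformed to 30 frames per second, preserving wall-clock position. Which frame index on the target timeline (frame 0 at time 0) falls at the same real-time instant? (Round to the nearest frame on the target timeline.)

frame 78722

Source frame index: (0×3600 + 43×60 + 41) × 30 + 13 = 78643.
Real time: 78643 / (30000/1001) = 78721643/30000 s.
Target frame: (78721643/30000) × (30) = 78721643/1000 ≈ 78721.643 → 78722.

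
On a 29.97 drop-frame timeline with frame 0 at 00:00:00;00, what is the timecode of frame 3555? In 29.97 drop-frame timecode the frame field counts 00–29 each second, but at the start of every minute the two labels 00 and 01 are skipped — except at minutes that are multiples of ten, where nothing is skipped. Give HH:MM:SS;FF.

00:01:58;17

Each 10-minute DF block holds 10 × 60 × 30 − 9 × 2 = 17982 frames. 3555 ÷ 17982 → 0 full blocks, remainder 3555.
Within the partial block the first minute is 1800 frames and each further minute 1798, so 1 further minute boundary passed. Total skipped labels = 18 × 0 + 2 × 1 = 2.
Non-drop label index = 3555 + 2 = 3557; at 30 labels/s that is 00:01:58:17, i.e. DF 00:01:58;17.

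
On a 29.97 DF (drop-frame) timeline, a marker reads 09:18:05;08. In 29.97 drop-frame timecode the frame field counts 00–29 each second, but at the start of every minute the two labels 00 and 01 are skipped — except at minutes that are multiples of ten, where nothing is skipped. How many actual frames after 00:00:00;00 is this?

1003552

As if non-drop at 30 labels/s: (9 × 3600 + 18 × 60 + 5) × 30 + 8 = 1004558.
Minute boundaries passed: 558; those not divisible by 10: 558 − 55 = 503; dropped labels = 2 × 503 = 1006.
Actual frame index = 1004558 − 1006 = 1003552.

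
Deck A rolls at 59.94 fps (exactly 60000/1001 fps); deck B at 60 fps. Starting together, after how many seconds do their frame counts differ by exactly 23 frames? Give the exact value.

The gap grows by |60 − 60000/1001| = 60/1001 frames per second.
Time for a 23-frame gap: 23 ÷ (60/1001) = 23023/60 s.

23023/60 seconds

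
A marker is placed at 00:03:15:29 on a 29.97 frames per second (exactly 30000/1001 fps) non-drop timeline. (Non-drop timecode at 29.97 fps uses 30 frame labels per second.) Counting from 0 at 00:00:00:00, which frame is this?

Total seconds to the label: (0 × 3600 + 3 × 60 + 15) = 195.
Frame index = 195 × 30 + 29 = 5879.

5879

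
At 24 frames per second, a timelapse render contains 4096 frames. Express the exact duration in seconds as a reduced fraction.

Running time = 4096 ÷ (24) = 4096 × 1/24 = 512/3 s.

512/3 seconds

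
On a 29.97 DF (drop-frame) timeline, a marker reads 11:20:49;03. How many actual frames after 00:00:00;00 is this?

As if non-drop at 30 labels/s: (11 × 3600 + 20 × 60 + 49) × 30 + 3 = 1225473.
Minute boundaries passed: 680; those not divisible by 10: 680 − 68 = 612; dropped labels = 2 × 612 = 1224.
Actual frame index = 1225473 − 1224 = 1224249.

1224249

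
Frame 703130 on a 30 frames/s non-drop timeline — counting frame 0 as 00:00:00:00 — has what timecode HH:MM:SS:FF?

703130 ÷ 30 = 23437 full seconds, remainder 20 frames.
23437 s = 6 h 30 min 37 s.
Timecode: 06:30:37:20.

06:30:37:20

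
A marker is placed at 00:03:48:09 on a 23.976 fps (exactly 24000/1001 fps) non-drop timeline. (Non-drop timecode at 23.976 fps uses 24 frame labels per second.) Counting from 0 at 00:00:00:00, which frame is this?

Total seconds to the label: (0 × 3600 + 3 × 60 + 48) = 228.
Frame index = 228 × 24 + 9 = 5481.

5481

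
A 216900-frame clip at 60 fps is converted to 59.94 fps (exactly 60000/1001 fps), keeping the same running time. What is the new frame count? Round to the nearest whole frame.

Frames at target rate = 216900 × (60000/1001) / (60) = 216900000/1001 ≈ 216683.317.
Nearest whole frame: 216683.

216683 frames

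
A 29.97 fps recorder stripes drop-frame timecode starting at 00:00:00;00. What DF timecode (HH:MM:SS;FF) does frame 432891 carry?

04:00:44;03

Ten DF minutes hold 17982 frames, so frame 432891 lies in block 24 (frames 431568–449549) with 1323 frames into that block.
The block's first minute is 1800 frames and the rest 1798 each; 1323 frames reaches minute 0, so 24 × 18 + 0 × 2 = 432 labels have been skipped so far.
Adding those back, label number 432891 + 432 = 433323 at 30 labels/s is 14444 s + 3 f = 4 h 0 min 44 s frame 3, i.e. 04:00:44;03.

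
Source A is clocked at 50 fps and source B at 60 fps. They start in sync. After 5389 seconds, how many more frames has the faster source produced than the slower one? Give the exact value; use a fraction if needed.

A emits 50 × 5389 = 269450 frames; B emits 60 × 5389 = 323340.
Difference = 53890 frames; B is ahead of A.

53890 frames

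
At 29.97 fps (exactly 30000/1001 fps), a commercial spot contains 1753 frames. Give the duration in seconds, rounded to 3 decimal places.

Running time = 1753 × 1001/30000 = 1754753/30000 s ≈ 58.492 s.

58.492 seconds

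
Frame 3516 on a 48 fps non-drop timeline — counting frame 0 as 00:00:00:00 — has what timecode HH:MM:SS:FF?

00:01:13:12

3516 ÷ 48 = 73 full seconds, remainder 12 frames.
73 s = 0 h 1 min 13 s.
Timecode: 00:01:13:12.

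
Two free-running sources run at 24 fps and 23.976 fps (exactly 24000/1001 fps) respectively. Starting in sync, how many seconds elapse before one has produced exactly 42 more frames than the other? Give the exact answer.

The gap grows by |24000/1001 − 24| = 24/1001 frames per second.
Time for a 42-frame gap: 42 ÷ (24/1001) = 1751.75 s.

1751.75 seconds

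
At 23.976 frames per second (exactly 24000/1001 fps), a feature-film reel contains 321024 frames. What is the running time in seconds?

13389.376 seconds

Running time = 321024 / (24000/1001) = 13389.376 s.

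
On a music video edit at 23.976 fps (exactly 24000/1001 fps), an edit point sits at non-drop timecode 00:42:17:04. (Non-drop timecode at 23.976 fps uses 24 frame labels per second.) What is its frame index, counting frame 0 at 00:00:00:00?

frame 60892

Total seconds to the label: (0 × 3600 + 42 × 60 + 17) = 2537.
Frame index = 2537 × 24 + 4 = 60892.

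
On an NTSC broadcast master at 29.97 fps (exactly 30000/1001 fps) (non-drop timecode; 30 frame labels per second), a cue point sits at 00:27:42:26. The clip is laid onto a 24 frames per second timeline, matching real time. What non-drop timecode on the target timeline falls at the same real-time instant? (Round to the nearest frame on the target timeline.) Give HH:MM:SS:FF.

00:27:44:13

Source frame index: (0×3600 + 27×60 + 42) × 30 + 26 = 49886.
Real time: 49886 / (30000/1001) = 24967943/15000 s.
Target frame: (24967943/15000) × (24) = 24967943/625 ≈ 39948.709 → 39949.
At 24 labels/s: frame 39949 → 00:27:44:13.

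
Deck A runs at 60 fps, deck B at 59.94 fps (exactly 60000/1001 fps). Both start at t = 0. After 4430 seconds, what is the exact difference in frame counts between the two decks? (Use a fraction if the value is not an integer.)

265800/1001 frames

A emits 60 × 4430 = 265800 frames; B emits 60000/1001 × 4430 = 265800000/1001.
Difference = 265800/1001 frames (≈ 265.5345); B is behind A.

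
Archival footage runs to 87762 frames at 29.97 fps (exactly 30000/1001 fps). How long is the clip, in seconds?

Running time = 87762 / (30000/1001) = 2928.3254 s.

2928.3254 seconds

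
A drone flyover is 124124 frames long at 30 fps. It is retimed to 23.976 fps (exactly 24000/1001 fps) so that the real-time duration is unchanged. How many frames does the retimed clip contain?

Target frames = source frames × (target rate / source rate) = 124124 × (24000/1001)/(30) = 124124 × 800/1001 = 99200.

99200 frames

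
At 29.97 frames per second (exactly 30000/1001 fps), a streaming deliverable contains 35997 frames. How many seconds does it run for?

Running time = 35997 / (30000/1001) = 1201.0999 s.

1201.0999 seconds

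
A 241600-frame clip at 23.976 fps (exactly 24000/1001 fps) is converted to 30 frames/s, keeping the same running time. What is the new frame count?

302302 frames

Target frames = source frames × (target rate / source rate) = 241600 × (30)/(24000/1001) = 241600 × 1001/800 = 302302.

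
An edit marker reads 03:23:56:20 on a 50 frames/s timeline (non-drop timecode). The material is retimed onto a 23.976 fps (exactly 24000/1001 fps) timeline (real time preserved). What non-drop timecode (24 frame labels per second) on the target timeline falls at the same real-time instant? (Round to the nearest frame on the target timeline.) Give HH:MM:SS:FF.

03:23:44:04

Source frame index: (3×3600 + 23×60 + 56) × 50 + 20 = 611820.
Real time: 611820 / (50) = 61182/5 s.
Target frame: (61182/5) × (24000/1001) = 26697600/91 ≈ 293380.220 → 293380.
At 24 labels/s: frame 293380 → 03:23:44:04.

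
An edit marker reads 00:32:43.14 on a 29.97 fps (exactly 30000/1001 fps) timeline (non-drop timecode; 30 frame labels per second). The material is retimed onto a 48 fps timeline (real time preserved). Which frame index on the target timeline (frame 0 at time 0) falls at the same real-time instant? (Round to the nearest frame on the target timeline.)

Source frame index: (0×3600 + 32×60 + 43) × 30 + 14 = 58904.
Real time: 58904 / (30000/1001) = 7370363/3750 s.
Target frame: (7370363/3750) × (48) = 58962904/625 ≈ 94340.646 → 94341.

frame 94341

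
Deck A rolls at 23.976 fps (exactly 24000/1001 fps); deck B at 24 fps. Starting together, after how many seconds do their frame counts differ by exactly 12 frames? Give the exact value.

The gap grows by |24 − 24000/1001| = 24/1001 frames per second.
Time for a 12-frame gap: 12 ÷ (24/1001) = 500.5 s.

500.5 seconds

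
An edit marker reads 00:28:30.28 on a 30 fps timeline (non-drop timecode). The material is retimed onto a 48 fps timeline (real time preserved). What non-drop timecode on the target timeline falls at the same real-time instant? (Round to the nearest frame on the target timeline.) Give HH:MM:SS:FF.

00:28:30:45

Source frame index: (0×3600 + 28×60 + 30) × 30 + 28 = 51328.
Real time: 51328 / (30) = 25664/15 s.
Target frame: (25664/15) × (48) = 410624/5 ≈ 82124.800 → 82125.
At 48 labels/s: frame 82125 → 00:28:30:45.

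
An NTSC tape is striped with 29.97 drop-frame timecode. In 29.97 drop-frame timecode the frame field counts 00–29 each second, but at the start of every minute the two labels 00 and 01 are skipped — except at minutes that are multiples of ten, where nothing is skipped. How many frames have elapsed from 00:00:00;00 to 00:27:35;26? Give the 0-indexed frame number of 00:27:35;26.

As if non-drop at 30 labels/s: (0 × 3600 + 27 × 60 + 35) × 30 + 26 = 49676.
Minute boundaries passed: 27; those not divisible by 10: 27 − 2 = 25; dropped labels = 2 × 25 = 50.
Actual frame index = 49676 − 50 = 49626.

49626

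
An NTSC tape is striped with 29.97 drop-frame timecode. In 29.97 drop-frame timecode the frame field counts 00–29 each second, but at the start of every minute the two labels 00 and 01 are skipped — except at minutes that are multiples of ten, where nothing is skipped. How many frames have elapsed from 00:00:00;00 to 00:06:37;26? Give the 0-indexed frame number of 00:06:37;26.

As if non-drop at 30 labels/s: (0 × 3600 + 6 × 60 + 37) × 30 + 26 = 11936.
Minute boundaries passed: 6; those not divisible by 10: 6 − 0 = 6; dropped labels = 2 × 6 = 12.
Actual frame index = 11936 − 12 = 11924.

11924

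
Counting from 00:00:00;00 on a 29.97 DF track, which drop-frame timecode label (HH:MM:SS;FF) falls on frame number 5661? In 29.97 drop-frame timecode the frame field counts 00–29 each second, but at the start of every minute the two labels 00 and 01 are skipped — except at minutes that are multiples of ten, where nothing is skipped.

00:03:08;27

Each 10-minute DF block holds 10 × 60 × 30 − 9 × 2 = 17982 frames. 5661 ÷ 17982 → 0 full blocks, remainder 5661.
Within the partial block the first minute is 1800 frames and each further minute 1798, so 3 further minute boundaries passed. Total skipped labels = 18 × 0 + 2 × 3 = 6.
Non-drop label index = 5661 + 6 = 5667; at 30 labels/s that is 00:03:08:27, i.e. DF 00:03:08;27.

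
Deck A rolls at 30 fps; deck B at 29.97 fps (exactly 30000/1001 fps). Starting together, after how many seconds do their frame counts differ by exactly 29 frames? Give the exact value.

29029/30 seconds

The gap grows by |30000/1001 − 30| = 30/1001 frames per second.
Time for a 29-frame gap: 29 ÷ (30/1001) = 29029/30 s.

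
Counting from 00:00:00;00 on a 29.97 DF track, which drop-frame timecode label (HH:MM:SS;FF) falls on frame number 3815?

Ten DF minutes hold 17982 frames, so frame 3815 lies in block 0 (frames 0–17981) with 3815 frames into that block.
The block's first minute is 1800 frames and the rest 1798 each; 3815 frames reaches minute 2, so 0 × 18 + 2 × 2 = 4 labels have been skipped so far.
Adding those back, label number 3815 + 4 = 3819 at 30 labels/s is 127 s + 9 f = 0 h 2 min 7 s frame 9, i.e. 00:02:07;09.

00:02:07;09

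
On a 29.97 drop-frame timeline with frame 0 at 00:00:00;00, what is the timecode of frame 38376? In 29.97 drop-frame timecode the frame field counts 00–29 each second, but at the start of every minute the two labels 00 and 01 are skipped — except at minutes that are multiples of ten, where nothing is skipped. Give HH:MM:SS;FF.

00:21:20;14

Ten DF minutes hold 17982 frames, so frame 38376 lies in block 2 (frames 35964–53945) with 2412 frames into that block.
The block's first minute is 1800 frames and the rest 1798 each; 2412 frames reaches minute 1, so 2 × 18 + 1 × 2 = 38 labels have been skipped so far.
Adding those back, label number 38376 + 38 = 38414 at 30 labels/s is 1280 s + 14 f = 0 h 21 min 20 s frame 14, i.e. 00:21:20;14.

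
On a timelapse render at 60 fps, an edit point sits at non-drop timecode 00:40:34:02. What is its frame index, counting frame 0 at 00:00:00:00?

Total seconds to the label: (0 × 3600 + 40 × 60 + 34) = 2434.
Frame index = 2434 × 60 + 2 = 146042.

frame 146042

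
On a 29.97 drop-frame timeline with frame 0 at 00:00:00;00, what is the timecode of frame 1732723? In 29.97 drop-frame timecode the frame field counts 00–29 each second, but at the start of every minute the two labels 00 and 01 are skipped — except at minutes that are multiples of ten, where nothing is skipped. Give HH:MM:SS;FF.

Ten DF minutes hold 17982 frames, so frame 1732723 lies in block 96 (frames 1726272–1744253) with 6451 frames into that block.
The block's first minute is 1800 frames and the rest 1798 each; 6451 frames reaches minute 3, so 96 × 18 + 3 × 2 = 1734 labels have been skipped so far.
Adding those back, label number 1732723 + 1734 = 1734457 at 30 labels/s is 57815 s + 7 f = 16 h 3 min 35 s frame 7, i.e. 16:03:35;07.

16:03:35;07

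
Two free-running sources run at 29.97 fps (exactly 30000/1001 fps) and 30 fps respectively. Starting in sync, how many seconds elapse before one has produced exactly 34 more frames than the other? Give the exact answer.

The gap grows by |30 − 30000/1001| = 30/1001 frames per second.
Time for a 34-frame gap: 34 ÷ (30/1001) = 17017/15 s.

17017/15 seconds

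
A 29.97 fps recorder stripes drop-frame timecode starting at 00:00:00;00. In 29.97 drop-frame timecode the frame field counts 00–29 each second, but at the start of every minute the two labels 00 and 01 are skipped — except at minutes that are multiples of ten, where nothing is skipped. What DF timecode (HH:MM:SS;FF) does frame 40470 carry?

Each 10-minute DF block holds 10 × 60 × 30 − 9 × 2 = 17982 frames. 40470 ÷ 17982 → 2 full blocks, remainder 4506.
Within the partial block the first minute is 1800 frames and each further minute 1798, so 2 further minute boundaries passed. Total skipped labels = 18 × 2 + 2 × 2 = 40.
Non-drop label index = 40470 + 40 = 40510; at 30 labels/s that is 00:22:30:10, i.e. DF 00:22:30;10.

00:22:30;10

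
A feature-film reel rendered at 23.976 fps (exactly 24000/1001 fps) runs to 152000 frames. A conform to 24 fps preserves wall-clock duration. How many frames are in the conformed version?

Target frames = source frames × (target rate / source rate) = 152000 × (24)/(24000/1001) = 152000 × 1001/1000 = 152152.

152152 frames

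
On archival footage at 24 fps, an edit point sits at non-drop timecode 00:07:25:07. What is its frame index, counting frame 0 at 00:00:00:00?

frame 10687

Total seconds to the label: (0 × 3600 + 7 × 60 + 25) = 445.
Frame index = 445 × 24 + 7 = 10687.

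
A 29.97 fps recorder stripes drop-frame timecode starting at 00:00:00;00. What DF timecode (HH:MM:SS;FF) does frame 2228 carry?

Each 10-minute DF block holds 10 × 60 × 30 − 9 × 2 = 17982 frames. 2228 ÷ 17982 → 0 full blocks, remainder 2228.
Within the partial block the first minute is 1800 frames and each further minute 1798, so 1 further minute boundary passed. Total skipped labels = 18 × 0 + 2 × 1 = 2.
Non-drop label index = 2228 + 2 = 2230; at 30 labels/s that is 00:01:14:10, i.e. DF 00:01:14;10.

00:01:14;10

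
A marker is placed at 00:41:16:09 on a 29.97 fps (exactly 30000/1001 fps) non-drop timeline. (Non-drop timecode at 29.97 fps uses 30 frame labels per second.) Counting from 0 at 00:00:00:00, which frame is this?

Total seconds to the label: (0 × 3600 + 41 × 60 + 16) = 2476.
Frame index = 2476 × 30 + 9 = 74289.

frame 74289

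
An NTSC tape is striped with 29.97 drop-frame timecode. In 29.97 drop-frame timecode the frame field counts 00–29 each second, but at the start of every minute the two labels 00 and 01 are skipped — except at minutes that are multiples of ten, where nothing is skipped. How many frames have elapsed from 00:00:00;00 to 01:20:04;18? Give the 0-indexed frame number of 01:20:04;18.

143994

Complete 10-minute blocks: 8, each 17982 frames → 143856.
Remaining 0 whole minutes in the current block: 0 frames.
Within the current minute: 4 × 30 + 18 = 138. Total = 143856 + 0 + 138 = 143994.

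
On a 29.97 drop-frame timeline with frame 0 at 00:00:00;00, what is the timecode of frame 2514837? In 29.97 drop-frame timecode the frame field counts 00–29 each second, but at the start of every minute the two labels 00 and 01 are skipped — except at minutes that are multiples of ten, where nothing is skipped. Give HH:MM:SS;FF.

Each 10-minute DF block holds 10 × 60 × 30 − 9 × 2 = 17982 frames. 2514837 ÷ 17982 → 139 full blocks, remainder 15339.
Within the partial block the first minute is 1800 frames and each further minute 1798, so 8 further minute boundaries passed. Total skipped labels = 18 × 139 + 2 × 8 = 2518.
Non-drop label index = 2514837 + 2518 = 2517355; at 30 labels/s that is 23:18:31:25, i.e. DF 23:18:31;25.

23:18:31;25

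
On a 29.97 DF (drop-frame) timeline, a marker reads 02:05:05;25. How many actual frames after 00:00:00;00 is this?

224949

As if non-drop at 30 labels/s: (2 × 3600 + 5 × 60 + 5) × 30 + 25 = 225175.
Minute boundaries passed: 125; those not divisible by 10: 125 − 12 = 113; dropped labels = 2 × 113 = 226.
Actual frame index = 225175 − 226 = 224949.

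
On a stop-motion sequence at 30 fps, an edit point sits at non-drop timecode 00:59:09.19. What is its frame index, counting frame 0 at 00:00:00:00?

frame 106489

Total seconds to the label: (0 × 3600 + 59 × 60 + 9) = 3549.
Frame index = 3549 × 30 + 19 = 106489.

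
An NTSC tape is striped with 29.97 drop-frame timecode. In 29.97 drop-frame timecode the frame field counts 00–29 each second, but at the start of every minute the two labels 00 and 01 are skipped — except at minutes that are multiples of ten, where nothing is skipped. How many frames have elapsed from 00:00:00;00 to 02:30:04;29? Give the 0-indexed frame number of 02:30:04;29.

Complete 10-minute blocks: 15, each 17982 frames → 269730.
Remaining 0 whole minutes in the current block: 0 frames.
Within the current minute: 4 × 30 + 29 = 149. Total = 269730 + 0 + 149 = 269879.

269879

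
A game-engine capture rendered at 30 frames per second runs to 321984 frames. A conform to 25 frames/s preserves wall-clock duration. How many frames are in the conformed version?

Target frames = source frames × (target rate / source rate) = 321984 × (25)/(30) = 321984 × 5/6 = 268320.

268320 frames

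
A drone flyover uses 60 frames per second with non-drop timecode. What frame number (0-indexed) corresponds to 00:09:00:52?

32452

Total seconds to the label: (0 × 3600 + 9 × 60 + 0) = 540.
Frame index = 540 × 60 + 52 = 32452.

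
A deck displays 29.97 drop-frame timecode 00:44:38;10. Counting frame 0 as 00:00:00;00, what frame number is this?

Complete 10-minute blocks: 4, each 17982 frames → 71928.
Remaining 4 whole minutes in the current block: 1800 + 3 × 1798 = 7194 frames.
Within the current minute: 38 × 30 + 10 − 2 = 1148 (labels ;00/;01 skipped at this minute). Total = 71928 + 7194 + 1148 = 80270.

80270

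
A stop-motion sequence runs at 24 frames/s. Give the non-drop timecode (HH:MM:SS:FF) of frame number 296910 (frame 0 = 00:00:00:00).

03:26:11:06

296910 ÷ 24 = 12371 full seconds, remainder 6 frames.
12371 s = 3 h 26 min 11 s.
Timecode: 03:26:11:06.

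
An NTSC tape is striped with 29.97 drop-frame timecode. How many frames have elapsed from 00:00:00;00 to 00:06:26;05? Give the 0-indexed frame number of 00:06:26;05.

As if non-drop at 30 labels/s: (0 × 3600 + 6 × 60 + 26) × 30 + 5 = 11585.
Minute boundaries passed: 6; those not divisible by 10: 6 − 0 = 6; dropped labels = 2 × 6 = 12.
Actual frame index = 11585 − 12 = 11573.

11573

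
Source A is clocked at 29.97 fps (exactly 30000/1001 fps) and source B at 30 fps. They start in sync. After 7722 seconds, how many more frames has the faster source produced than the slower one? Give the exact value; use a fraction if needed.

1620/7 frames

A emits 30000/1001 × 7722 = 1620000/7 frames; B emits 30 × 7722 = 231660.
Difference = 1620/7 frames (≈ 231.4286); B is ahead of A.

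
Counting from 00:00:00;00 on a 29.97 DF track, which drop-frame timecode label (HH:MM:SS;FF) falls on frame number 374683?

03:28:21;29

Each 10-minute DF block holds 10 × 60 × 30 − 9 × 2 = 17982 frames. 374683 ÷ 17982 → 20 full blocks, remainder 15043.
Within the partial block the first minute is 1800 frames and each further minute 1798, so 8 further minute boundaries passed. Total skipped labels = 18 × 20 + 2 × 8 = 376.
Non-drop label index = 374683 + 376 = 375059; at 30 labels/s that is 03:28:21:29, i.e. DF 03:28:21;29.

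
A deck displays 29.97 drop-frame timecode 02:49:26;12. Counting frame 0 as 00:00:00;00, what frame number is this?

304686

As if non-drop at 30 labels/s: (2 × 3600 + 49 × 60 + 26) × 30 + 12 = 304992.
Minute boundaries passed: 169; those not divisible by 10: 169 − 16 = 153; dropped labels = 2 × 153 = 306.
Actual frame index = 304992 − 306 = 304686.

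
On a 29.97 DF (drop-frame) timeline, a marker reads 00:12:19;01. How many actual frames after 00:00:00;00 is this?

Complete 10-minute blocks: 1, each 17982 frames → 17982.
Remaining 2 whole minutes in the current block: 1800 + 1 × 1798 = 3598 frames.
Within the current minute: 19 × 30 + 1 − 2 = 569 (labels ;00/;01 skipped at this minute). Total = 17982 + 3598 + 569 = 22149.

22149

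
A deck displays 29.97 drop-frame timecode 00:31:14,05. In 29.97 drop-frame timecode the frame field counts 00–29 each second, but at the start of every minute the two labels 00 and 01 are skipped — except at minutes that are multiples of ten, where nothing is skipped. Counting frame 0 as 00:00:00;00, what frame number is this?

Complete 10-minute blocks: 3, each 17982 frames → 53946.
Remaining 1 whole minute in the current block: 1800 + 0 × 1798 = 1800 frames.
Within the current minute: 14 × 30 + 5 − 2 = 423 (labels ;00/;01 skipped at this minute). Total = 53946 + 1800 + 423 = 56169.

56169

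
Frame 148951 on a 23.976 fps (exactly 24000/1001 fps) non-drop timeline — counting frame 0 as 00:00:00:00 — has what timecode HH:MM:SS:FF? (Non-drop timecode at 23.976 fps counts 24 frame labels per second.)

01:43:26:07

148951 ÷ 24 = 6206 full seconds, remainder 7 frames.
6206 s = 1 h 43 min 26 s.
Timecode: 01:43:26:07.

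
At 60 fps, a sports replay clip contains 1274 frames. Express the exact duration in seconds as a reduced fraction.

Running time = 1274 ÷ (60) = 1274 × 1/60 = 637/30 s.

637/30 seconds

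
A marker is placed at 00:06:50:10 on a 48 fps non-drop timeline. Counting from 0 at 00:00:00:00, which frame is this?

19690

Total seconds to the label: (0 × 3600 + 6 × 60 + 50) = 410.
Frame index = 410 × 48 + 10 = 19690.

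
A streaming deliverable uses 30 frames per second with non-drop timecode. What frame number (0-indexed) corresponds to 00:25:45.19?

Total seconds to the label: (0 × 3600 + 25 × 60 + 45) = 1545.
Frame index = 1545 × 30 + 19 = 46369.

46369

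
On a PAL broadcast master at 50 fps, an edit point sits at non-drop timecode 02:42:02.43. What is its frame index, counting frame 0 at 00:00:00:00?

frame 486143

Total seconds to the label: (2 × 3600 + 42 × 60 + 2) = 9722.
Frame index = 9722 × 50 + 43 = 486143.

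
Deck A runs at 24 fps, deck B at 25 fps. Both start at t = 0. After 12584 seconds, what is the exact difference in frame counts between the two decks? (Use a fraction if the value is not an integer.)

12584 frames

A emits 24 × 12584 = 302016 frames; B emits 25 × 12584 = 314600.
Difference = 12584 frames; B is ahead of A.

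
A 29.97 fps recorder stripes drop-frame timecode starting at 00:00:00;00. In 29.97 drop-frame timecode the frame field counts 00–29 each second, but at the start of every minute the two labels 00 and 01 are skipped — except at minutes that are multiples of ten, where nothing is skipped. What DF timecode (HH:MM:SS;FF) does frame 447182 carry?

Ten DF minutes hold 17982 frames, so frame 447182 lies in block 24 (frames 431568–449549) with 15614 frames into that block.
The block's first minute is 1800 frames and the rest 1798 each; 15614 frames reaches minute 8, so 24 × 18 + 8 × 2 = 448 labels have been skipped so far.
Adding those back, label number 447182 + 448 = 447630 at 30 labels/s is 14921 s + 0 f = 4 h 8 min 41 s frame 0, i.e. 04:08:41;00.

04:08:41;00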